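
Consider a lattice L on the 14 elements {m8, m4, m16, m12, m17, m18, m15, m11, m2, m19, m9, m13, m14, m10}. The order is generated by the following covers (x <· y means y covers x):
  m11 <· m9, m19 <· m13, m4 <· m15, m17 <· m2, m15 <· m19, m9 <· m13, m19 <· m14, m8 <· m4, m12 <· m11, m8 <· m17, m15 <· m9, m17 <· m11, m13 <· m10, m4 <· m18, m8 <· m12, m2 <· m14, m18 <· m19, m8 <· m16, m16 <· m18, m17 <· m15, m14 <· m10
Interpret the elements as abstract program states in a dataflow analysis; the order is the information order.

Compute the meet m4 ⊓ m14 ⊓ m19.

m4

Common lower bounds of {m4, m14, m19}: m4, m8.
The greatest among these is m4.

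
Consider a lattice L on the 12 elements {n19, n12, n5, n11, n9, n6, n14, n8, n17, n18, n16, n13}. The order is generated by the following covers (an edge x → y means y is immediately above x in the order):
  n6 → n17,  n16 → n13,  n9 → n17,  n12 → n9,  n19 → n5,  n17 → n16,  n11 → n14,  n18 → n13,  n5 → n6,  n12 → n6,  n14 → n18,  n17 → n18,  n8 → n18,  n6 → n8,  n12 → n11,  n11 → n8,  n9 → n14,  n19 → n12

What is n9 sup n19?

n9

Common upper bounds of {n9, n19}: n13, n14, n16, n17, n18, n9.
The least among these is n9.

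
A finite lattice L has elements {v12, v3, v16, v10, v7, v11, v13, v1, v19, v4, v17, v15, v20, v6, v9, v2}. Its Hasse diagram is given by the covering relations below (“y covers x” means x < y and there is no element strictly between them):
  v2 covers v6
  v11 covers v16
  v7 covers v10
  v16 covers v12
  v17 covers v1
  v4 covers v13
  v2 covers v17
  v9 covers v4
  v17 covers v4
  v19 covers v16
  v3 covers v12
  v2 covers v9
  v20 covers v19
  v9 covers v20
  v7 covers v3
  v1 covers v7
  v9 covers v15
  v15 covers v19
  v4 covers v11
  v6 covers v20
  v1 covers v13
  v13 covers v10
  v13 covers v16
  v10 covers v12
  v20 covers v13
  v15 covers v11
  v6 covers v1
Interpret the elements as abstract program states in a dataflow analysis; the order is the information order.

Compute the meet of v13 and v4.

Common lower bounds of {v13, v4}: v10, v12, v13, v16.
The greatest among these is v13.

v13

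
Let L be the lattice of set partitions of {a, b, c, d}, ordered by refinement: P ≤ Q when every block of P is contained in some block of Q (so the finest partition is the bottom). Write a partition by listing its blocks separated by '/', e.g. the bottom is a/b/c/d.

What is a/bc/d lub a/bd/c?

a/bcd

Common upper bounds of {a/bc/d, a/bd/c}: a/bcd, abcd.
The least among these is a/bcd.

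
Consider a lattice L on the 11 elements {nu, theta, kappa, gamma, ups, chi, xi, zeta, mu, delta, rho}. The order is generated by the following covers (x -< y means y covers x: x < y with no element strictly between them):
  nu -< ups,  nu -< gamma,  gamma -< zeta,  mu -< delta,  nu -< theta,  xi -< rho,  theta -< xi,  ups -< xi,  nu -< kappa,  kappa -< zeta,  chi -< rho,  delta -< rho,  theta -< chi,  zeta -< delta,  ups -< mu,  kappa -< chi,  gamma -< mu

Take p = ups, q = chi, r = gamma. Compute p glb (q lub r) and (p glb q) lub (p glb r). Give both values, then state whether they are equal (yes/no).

ups; nu; no

q lub r = rho, so p glb (q lub r) = ups glb rho = ups.
p glb q = nu and p glb r = nu, so (p glb q) lub (p glb r) = nu lub nu = nu.
Equal: no.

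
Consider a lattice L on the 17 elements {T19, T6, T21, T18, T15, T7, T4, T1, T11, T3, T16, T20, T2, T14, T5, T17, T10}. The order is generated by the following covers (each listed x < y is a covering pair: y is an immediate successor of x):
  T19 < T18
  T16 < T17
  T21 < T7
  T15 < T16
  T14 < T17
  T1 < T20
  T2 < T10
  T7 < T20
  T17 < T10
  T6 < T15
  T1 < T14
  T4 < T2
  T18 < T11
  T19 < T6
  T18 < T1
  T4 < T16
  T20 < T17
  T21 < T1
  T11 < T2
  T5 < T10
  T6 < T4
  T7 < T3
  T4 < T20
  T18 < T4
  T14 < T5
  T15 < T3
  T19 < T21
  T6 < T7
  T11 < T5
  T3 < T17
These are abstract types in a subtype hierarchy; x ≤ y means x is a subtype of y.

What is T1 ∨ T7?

T20

Common upper bounds of {T1, T7}: T10, T17, T20.
The least among these is T20.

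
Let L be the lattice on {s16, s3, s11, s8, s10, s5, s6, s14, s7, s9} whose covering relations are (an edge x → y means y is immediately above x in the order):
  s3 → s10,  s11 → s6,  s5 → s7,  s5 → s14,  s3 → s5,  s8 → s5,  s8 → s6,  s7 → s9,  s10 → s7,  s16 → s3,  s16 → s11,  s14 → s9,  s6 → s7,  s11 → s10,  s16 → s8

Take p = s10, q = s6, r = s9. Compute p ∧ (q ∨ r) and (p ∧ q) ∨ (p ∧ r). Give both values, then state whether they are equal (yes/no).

q ∨ r = s9, so p ∧ (q ∨ r) = s10 ∧ s9 = s10.
p ∧ q = s11 and p ∧ r = s10, so (p ∧ q) ∨ (p ∧ r) = s11 ∨ s10 = s10.
Equal: yes.

s10; s10; yes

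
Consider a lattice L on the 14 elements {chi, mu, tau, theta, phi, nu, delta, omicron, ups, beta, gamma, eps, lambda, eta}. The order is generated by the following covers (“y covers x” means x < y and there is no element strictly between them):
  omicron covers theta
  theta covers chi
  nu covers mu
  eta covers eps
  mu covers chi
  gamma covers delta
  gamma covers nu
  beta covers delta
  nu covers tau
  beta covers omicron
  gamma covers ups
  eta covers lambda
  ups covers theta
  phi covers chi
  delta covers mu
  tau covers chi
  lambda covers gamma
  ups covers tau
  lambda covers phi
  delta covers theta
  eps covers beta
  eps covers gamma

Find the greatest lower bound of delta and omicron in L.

Common lower bounds of {delta, omicron}: chi, theta.
The greatest among these is theta.

theta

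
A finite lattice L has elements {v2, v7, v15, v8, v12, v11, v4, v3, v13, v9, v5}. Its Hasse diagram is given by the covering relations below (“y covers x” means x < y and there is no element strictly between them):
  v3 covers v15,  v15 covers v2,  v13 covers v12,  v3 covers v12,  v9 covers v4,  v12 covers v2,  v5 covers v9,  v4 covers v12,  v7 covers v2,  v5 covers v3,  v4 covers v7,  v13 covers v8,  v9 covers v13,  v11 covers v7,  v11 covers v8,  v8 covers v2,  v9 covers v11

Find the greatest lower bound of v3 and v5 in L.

v3

Common lower bounds of {v3, v5}: v12, v15, v2, v3.
The greatest among these is v3.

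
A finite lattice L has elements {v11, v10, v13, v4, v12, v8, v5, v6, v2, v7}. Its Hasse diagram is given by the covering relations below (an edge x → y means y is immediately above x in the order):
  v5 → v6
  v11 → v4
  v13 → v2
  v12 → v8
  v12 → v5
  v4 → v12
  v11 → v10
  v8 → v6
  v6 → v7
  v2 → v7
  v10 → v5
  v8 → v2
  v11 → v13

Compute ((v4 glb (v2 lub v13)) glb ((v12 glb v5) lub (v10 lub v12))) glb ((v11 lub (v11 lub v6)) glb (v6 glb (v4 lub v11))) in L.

v4

v2 ∨ v13 = v2
v4 ∧ v2 = v4
v12 ∧ v5 = v12
v10 ∨ v12 = v5
v12 ∨ v5 = v5
v4 ∧ v5 = v4
v11 ∨ v6 = v6
v11 ∨ v6 = v6
v4 ∨ v11 = v4
v6 ∧ v4 = v4
v6 ∧ v4 = v4
v4 ∧ v4 = v4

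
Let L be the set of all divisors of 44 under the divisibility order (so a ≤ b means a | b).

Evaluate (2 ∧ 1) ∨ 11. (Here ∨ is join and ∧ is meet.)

2 ∧ 1 = 1
1 ∨ 11 = 11

11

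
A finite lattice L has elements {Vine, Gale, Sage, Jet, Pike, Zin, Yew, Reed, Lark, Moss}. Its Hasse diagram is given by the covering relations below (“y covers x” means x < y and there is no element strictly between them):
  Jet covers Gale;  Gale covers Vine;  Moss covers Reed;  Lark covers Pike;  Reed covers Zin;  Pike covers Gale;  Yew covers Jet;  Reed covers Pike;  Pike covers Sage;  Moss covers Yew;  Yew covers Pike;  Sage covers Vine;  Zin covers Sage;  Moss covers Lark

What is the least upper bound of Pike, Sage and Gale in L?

Common upper bounds of {Pike, Sage, Gale}: Lark, Moss, Pike, Reed, Yew.
The least among these is Pike.

Pike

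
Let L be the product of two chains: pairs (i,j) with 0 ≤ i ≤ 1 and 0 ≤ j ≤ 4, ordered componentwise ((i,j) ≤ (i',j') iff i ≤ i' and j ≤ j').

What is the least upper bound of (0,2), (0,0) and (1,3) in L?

In a product of chains, the join is componentwise max, giving (1,3).

(1,3)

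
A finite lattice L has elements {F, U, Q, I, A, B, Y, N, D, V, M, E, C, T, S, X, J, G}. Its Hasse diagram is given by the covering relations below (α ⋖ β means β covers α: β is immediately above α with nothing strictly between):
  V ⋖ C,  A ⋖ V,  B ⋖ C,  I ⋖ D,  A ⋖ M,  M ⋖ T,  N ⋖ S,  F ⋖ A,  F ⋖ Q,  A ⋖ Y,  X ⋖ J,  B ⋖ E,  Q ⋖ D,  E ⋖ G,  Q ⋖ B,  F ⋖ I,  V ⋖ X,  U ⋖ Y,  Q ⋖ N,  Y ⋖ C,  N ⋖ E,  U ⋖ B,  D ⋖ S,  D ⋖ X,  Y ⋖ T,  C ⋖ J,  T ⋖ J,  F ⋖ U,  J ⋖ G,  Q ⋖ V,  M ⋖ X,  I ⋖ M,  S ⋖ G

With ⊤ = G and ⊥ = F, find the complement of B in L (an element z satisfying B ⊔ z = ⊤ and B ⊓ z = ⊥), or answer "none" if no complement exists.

none

For every candidate z, either B ∨ z ≠ G or B ∧ z ≠ F; no complement exists.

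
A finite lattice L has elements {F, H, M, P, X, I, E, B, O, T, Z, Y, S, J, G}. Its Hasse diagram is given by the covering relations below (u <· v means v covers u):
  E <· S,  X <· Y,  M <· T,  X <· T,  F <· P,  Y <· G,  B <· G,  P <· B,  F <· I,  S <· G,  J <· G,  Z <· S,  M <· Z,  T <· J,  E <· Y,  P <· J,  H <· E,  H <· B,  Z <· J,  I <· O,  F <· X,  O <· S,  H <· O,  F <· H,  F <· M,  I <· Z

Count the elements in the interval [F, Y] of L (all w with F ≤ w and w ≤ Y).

The interval [F, Y] = {E, F, H, X, Y}, which has 5 elements.

5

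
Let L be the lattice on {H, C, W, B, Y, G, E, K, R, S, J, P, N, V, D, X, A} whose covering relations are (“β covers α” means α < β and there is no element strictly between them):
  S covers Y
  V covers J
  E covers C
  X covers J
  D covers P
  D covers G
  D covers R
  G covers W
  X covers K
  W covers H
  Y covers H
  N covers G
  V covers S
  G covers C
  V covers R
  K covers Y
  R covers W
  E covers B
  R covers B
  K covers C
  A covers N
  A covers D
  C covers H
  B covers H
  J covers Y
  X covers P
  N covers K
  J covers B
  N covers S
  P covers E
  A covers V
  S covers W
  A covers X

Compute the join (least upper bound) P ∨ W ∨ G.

Common upper bounds of {P, W, G}: A, D.
The least among these is D.

D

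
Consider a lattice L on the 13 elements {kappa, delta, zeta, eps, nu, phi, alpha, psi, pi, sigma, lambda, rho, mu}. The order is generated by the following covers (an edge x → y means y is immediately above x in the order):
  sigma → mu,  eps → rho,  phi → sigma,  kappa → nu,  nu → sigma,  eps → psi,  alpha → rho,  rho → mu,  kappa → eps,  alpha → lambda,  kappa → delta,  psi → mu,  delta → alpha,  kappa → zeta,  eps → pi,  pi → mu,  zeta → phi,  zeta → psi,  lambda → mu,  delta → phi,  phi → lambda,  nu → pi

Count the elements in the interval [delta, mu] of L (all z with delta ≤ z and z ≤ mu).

The interval [delta, mu] = {alpha, delta, lambda, mu, phi, rho, sigma}, which has 7 elements.

7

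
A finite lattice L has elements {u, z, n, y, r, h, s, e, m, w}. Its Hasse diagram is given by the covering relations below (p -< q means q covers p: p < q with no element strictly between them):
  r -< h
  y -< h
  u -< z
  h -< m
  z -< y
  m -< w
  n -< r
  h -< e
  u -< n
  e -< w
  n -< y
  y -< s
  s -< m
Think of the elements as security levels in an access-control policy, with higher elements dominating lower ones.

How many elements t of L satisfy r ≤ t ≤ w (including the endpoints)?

The interval [r, w] = {e, h, m, r, w}, which has 5 elements.

5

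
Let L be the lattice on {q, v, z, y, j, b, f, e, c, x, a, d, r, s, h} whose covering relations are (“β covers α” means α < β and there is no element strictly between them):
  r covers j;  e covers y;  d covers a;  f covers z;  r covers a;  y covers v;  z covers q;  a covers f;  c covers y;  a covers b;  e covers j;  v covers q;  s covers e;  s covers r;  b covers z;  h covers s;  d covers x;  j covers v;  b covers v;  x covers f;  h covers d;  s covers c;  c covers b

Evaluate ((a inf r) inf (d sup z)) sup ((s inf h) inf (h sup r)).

a ∧ r = a
d ∨ z = d
a ∧ d = a
s ∧ h = s
h ∨ r = h
s ∧ h = s
a ∨ s = s

s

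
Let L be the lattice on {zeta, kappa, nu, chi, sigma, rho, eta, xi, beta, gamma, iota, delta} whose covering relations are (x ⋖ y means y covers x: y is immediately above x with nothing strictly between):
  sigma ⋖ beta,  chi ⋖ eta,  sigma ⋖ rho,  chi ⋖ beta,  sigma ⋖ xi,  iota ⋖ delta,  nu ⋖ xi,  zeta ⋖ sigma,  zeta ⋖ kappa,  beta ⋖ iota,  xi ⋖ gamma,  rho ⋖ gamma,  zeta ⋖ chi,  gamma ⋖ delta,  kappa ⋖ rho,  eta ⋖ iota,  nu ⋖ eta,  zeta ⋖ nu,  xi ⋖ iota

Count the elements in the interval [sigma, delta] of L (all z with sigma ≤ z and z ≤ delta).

The interval [sigma, delta] = {beta, delta, gamma, iota, rho, sigma, xi}, which has 7 elements.

7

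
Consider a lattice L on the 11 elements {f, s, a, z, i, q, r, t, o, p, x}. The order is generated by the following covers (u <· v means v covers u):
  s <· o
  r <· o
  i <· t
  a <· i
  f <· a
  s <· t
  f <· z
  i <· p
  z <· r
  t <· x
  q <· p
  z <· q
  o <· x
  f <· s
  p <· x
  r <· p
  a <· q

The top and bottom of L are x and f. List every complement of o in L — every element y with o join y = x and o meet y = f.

a, i

Need y with o ∨ y = x and o ∧ y = f.
Checking each element gives: a, i.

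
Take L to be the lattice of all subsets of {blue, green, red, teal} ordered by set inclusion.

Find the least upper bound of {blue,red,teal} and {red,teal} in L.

{blue,red,teal}

Under ⊆, join is union: {blue,red,teal} ∪ {red,teal} = {blue,red,teal}.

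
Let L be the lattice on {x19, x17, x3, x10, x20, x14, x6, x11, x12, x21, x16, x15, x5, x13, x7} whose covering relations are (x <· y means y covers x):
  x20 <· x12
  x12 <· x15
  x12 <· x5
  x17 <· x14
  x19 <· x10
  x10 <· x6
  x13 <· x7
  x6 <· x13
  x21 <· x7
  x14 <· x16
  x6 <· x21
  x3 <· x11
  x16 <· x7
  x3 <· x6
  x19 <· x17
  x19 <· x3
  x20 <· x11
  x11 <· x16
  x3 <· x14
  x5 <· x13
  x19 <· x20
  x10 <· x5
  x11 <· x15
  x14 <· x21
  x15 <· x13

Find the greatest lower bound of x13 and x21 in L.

Common lower bounds of {x13, x21}: x10, x19, x3, x6.
The greatest among these is x6.

x6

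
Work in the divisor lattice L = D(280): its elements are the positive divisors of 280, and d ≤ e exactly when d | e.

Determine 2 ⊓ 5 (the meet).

In the divisibility order, the meet is the greatest common divisor: gcd(2, 5) = 1.

1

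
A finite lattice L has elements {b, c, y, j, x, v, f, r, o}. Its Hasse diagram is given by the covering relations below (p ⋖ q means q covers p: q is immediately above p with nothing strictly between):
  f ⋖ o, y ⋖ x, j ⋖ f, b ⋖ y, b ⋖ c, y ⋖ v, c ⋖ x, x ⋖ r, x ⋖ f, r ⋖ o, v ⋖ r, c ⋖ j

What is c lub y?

Common upper bounds of {c, y}: f, o, r, x.
The least among these is x.

x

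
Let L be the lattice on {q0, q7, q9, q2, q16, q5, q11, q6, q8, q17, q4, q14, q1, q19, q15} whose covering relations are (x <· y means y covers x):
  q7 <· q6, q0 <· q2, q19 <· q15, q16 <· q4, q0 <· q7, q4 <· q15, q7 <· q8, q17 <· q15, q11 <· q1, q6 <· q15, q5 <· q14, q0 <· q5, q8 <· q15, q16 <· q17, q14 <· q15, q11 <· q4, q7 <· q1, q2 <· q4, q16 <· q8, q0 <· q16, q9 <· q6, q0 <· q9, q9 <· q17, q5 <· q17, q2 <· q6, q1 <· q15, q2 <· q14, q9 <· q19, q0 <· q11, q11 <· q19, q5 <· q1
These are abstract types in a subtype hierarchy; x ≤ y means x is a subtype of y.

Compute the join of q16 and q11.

Common upper bounds of {q16, q11}: q15, q4.
The least among these is q4.

q4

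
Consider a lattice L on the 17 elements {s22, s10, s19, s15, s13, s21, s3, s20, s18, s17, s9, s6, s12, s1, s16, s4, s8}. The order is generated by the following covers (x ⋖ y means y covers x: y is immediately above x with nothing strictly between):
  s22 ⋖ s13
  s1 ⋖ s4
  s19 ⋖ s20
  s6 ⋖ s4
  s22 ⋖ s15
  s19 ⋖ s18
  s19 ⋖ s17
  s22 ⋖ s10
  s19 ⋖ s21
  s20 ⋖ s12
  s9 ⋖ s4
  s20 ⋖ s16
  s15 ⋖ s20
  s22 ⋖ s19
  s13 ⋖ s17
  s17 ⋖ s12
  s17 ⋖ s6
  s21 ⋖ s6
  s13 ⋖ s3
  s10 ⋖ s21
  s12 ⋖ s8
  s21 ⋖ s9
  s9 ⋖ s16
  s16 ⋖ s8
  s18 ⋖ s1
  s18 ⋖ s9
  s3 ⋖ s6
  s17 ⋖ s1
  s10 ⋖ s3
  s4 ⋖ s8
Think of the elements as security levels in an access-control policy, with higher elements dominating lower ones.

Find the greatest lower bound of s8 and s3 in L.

s3

Common lower bounds of {s8, s3}: s10, s13, s22, s3.
The greatest among these is s3.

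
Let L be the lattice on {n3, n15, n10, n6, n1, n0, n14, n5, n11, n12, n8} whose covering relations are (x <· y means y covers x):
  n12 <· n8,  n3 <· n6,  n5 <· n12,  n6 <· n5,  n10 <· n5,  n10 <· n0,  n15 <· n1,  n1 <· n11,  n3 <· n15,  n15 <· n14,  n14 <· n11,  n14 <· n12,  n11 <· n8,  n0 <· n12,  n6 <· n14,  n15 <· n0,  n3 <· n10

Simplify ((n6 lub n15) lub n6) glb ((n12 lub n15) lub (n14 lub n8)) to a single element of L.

n6 ∨ n15 = n14
n14 ∨ n6 = n14
n12 ∨ n15 = n12
n14 ∨ n8 = n8
n12 ∨ n8 = n8
n14 ∧ n8 = n14

n14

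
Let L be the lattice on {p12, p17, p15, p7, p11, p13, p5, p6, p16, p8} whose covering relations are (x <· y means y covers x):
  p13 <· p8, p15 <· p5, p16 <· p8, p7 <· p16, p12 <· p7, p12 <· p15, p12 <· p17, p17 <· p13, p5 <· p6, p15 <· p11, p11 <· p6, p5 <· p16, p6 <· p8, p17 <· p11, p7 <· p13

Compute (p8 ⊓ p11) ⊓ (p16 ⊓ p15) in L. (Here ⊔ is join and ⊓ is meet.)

p8 ∧ p11 = p11
p16 ∧ p15 = p15
p11 ∧ p15 = p15

p15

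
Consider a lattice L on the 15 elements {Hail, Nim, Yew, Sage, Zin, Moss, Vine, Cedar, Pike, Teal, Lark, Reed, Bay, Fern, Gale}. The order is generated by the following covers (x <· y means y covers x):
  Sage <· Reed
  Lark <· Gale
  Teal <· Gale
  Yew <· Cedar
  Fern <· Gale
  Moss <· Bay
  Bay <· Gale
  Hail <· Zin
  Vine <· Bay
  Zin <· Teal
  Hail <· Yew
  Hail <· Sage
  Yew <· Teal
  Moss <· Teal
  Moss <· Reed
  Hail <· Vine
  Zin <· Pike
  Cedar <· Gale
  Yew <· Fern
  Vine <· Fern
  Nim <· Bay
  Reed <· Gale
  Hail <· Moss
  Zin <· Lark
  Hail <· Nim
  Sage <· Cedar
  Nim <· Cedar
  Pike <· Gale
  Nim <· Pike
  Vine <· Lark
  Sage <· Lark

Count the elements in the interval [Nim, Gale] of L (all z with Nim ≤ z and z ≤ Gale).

The interval [Nim, Gale] = {Bay, Cedar, Gale, Nim, Pike}, which has 5 elements.

5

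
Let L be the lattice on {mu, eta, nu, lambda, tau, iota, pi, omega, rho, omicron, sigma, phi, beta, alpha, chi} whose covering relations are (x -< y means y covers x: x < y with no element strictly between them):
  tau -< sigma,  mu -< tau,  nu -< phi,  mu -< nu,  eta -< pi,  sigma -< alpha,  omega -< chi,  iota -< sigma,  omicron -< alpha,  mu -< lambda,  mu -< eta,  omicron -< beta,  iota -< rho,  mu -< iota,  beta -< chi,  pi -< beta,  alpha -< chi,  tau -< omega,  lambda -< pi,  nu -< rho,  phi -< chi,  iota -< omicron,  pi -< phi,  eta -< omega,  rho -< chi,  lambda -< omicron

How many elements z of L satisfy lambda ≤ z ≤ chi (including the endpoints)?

7

The interval [lambda, chi] = {alpha, beta, chi, lambda, omicron, phi, pi}, which has 7 elements.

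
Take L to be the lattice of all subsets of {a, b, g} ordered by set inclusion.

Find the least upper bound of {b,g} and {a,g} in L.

{a,b,g}

Under ⊆, join is union: {b,g} ∪ {a,g} = {a,b,g}.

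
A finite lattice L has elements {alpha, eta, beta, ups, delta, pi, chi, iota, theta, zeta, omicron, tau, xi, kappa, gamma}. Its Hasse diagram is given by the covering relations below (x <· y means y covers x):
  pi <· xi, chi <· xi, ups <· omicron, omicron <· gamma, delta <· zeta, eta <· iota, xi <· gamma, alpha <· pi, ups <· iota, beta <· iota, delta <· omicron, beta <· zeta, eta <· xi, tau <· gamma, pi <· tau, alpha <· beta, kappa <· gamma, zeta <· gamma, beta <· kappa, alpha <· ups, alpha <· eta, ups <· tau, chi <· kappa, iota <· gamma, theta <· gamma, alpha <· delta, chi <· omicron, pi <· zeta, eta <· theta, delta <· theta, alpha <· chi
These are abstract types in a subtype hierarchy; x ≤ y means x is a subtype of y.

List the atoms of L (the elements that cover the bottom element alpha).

beta, chi, delta, eta, pi, ups

The atoms are exactly the elements that cover alpha: beta, chi, delta, eta, pi, ups.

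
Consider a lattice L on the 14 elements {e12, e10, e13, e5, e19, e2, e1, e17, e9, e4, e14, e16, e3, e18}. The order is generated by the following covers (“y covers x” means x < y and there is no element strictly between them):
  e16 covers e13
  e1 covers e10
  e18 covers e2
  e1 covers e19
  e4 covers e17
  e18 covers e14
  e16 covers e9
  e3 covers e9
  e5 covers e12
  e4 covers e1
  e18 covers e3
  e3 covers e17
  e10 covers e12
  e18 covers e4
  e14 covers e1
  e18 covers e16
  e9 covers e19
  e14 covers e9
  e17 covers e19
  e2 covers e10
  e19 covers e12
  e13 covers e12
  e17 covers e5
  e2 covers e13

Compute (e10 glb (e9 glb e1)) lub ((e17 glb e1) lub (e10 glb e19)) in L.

e19

e9 ∧ e1 = e19
e10 ∧ e19 = e12
e17 ∧ e1 = e19
e10 ∧ e19 = e12
e19 ∨ e12 = e19
e12 ∨ e19 = e19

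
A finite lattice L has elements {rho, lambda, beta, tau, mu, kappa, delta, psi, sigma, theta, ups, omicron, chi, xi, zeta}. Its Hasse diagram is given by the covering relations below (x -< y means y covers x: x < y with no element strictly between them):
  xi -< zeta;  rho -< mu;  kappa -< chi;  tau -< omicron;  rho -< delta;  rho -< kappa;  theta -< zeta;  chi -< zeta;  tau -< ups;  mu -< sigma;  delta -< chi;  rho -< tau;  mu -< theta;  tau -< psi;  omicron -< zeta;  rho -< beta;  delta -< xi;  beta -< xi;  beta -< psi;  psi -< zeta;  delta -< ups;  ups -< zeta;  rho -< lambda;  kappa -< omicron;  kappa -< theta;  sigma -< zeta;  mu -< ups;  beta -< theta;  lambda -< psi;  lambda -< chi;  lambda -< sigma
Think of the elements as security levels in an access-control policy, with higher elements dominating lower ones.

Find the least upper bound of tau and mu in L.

Common upper bounds of {tau, mu}: ups, zeta.
The least among these is ups.

ups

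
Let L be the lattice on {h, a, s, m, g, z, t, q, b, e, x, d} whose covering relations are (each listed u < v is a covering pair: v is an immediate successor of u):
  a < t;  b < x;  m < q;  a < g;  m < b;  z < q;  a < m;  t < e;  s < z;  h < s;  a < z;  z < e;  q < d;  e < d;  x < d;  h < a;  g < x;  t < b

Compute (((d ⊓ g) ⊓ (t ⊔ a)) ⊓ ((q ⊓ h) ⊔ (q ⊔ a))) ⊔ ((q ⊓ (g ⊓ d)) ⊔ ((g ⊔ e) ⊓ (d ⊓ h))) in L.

a

d ∧ g = g
t ∨ a = t
g ∧ t = a
q ∧ h = h
q ∨ a = q
h ∨ q = q
a ∧ q = a
g ∧ d = g
q ∧ g = a
g ∨ e = d
d ∧ h = h
d ∧ h = h
a ∨ h = a
a ∨ a = a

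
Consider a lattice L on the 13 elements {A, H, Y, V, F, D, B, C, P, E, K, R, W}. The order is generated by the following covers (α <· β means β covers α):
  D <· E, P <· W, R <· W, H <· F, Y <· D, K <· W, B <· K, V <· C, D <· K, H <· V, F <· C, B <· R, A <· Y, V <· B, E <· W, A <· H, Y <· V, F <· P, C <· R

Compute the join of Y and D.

D

Common upper bounds of {Y, D}: D, E, K, W.
The least among these is D.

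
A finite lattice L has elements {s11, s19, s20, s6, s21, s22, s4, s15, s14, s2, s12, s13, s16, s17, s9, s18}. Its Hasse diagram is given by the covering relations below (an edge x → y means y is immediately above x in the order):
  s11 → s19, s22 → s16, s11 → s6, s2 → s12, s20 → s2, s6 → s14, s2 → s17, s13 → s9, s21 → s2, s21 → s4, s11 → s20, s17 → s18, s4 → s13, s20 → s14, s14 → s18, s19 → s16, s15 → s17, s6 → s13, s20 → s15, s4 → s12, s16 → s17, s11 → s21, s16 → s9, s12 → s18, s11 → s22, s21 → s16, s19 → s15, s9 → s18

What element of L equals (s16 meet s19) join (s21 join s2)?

s16 ∧ s19 = s19
s21 ∨ s2 = s2
s19 ∨ s2 = s17

s17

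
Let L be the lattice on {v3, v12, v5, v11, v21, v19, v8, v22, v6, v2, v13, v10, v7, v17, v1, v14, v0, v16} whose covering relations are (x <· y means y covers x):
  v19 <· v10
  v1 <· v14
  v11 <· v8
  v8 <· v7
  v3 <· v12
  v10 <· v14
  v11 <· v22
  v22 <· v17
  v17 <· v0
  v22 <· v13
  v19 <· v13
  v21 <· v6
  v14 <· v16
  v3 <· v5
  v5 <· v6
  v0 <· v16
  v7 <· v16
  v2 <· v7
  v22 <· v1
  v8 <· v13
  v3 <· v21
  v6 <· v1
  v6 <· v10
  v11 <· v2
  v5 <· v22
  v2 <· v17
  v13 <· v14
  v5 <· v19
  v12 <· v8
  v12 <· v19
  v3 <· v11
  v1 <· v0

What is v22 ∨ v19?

v13

Common upper bounds of {v22, v19}: v13, v14, v16.
The least among these is v13.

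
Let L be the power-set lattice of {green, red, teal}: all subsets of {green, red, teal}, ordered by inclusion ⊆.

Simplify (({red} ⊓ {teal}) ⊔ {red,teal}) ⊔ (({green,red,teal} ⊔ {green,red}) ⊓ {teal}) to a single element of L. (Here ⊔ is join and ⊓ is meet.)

{red} ∧ {teal} = ∅
∅ ∨ {red,teal} = {red,teal}
{green,red,teal} ∨ {green,red} = {green,red,teal}
{green,red,teal} ∧ {teal} = {teal}
{red,teal} ∨ {teal} = {red,teal}

{red,teal}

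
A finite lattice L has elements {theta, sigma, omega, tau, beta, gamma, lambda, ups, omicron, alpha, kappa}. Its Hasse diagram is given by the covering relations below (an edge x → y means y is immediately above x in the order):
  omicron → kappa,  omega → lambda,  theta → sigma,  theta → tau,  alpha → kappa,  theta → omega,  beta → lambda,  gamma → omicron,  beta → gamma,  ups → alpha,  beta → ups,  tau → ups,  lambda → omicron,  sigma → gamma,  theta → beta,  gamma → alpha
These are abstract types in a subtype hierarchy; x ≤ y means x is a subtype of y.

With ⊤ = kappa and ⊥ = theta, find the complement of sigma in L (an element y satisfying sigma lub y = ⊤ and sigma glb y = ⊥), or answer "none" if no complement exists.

For every candidate y, either sigma ∨ y ≠ kappa or sigma ∧ y ≠ theta; no complement exists.

none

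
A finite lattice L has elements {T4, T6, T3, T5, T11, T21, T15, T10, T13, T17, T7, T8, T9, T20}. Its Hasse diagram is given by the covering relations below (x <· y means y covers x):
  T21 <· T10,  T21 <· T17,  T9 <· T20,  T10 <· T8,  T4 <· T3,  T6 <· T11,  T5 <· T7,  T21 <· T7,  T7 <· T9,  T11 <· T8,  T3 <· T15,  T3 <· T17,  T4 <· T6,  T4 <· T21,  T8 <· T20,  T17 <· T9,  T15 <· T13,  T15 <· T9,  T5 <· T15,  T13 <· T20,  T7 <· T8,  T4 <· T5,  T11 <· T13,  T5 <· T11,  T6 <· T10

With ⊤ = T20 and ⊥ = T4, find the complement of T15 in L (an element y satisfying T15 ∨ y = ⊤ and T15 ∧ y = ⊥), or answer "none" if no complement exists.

T10

Need y with T15 ∨ y = T20 and T15 ∧ y = T4.
Checking each element gives: T10.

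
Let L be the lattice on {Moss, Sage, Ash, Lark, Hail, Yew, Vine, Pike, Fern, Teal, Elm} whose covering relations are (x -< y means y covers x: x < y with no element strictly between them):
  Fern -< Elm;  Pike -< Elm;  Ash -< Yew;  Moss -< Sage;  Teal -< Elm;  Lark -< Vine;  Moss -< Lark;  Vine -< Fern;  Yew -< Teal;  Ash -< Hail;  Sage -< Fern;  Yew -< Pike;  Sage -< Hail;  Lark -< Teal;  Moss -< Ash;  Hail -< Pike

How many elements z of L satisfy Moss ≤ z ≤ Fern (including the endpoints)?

5

The interval [Moss, Fern] = {Fern, Lark, Moss, Sage, Vine}, which has 5 elements.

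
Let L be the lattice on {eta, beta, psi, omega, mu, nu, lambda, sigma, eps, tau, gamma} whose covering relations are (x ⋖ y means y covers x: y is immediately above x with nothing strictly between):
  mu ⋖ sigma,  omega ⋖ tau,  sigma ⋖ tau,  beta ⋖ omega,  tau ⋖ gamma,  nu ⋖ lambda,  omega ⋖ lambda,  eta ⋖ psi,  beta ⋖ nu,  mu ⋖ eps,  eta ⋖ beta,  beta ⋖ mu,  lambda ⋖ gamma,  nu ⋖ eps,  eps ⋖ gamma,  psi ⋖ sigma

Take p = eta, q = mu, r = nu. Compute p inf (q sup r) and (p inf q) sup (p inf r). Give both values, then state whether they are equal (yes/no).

eta; eta; yes

q sup r = eps, so p inf (q sup r) = eta inf eps = eta.
p inf q = eta and p inf r = eta, so (p inf q) sup (p inf r) = eta sup eta = eta.
Equal: yes.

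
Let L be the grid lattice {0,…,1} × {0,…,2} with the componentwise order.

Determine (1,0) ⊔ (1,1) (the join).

(1,1)

In a product of chains, the join is componentwise max, giving (1,1).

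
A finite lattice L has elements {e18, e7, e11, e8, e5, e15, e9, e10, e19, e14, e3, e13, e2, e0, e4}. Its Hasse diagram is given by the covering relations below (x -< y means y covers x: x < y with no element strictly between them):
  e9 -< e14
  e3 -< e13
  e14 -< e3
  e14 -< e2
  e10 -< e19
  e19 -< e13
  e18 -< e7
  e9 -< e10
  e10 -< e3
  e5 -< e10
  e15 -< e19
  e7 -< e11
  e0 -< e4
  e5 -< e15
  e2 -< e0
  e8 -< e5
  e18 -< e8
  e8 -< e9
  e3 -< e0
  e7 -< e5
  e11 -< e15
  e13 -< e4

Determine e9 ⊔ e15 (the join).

e19

Common upper bounds of {e9, e15}: e13, e19, e4.
The least among these is e19.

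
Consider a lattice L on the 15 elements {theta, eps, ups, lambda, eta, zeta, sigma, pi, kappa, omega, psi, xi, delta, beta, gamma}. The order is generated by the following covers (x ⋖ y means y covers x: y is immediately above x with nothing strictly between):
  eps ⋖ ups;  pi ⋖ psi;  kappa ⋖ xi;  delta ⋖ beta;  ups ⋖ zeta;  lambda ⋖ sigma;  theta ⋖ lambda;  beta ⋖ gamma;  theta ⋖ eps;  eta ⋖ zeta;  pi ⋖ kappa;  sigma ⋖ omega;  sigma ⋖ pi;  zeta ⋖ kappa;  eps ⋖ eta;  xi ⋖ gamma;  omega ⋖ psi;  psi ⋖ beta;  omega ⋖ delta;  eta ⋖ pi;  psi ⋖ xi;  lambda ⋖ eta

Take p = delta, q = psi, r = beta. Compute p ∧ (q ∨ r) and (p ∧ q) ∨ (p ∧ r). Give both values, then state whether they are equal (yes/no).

q ∨ r = beta, so p ∧ (q ∨ r) = delta ∧ beta = delta.
p ∧ q = omega and p ∧ r = delta, so (p ∧ q) ∨ (p ∧ r) = omega ∨ delta = delta.
Equal: yes.

delta; delta; yes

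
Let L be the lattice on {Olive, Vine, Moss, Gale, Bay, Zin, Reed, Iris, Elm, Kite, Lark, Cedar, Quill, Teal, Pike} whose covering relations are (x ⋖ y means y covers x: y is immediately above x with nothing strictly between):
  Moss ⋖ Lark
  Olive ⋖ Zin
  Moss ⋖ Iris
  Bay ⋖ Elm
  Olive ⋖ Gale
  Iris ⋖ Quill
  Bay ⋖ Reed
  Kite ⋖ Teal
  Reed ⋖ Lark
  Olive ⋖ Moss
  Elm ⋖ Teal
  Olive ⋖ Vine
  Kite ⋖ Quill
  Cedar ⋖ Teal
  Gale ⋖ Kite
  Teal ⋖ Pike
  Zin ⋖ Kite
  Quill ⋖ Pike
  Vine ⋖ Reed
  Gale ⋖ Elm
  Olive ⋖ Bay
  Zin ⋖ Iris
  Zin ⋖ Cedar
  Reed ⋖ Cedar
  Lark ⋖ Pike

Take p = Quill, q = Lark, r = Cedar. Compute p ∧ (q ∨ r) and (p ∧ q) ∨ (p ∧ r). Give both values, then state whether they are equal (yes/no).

Quill; Iris; no

q ∨ r = Pike, so p ∧ (q ∨ r) = Quill ∧ Pike = Quill.
p ∧ q = Moss and p ∧ r = Zin, so (p ∧ q) ∨ (p ∧ r) = Moss ∨ Zin = Iris.
Equal: no.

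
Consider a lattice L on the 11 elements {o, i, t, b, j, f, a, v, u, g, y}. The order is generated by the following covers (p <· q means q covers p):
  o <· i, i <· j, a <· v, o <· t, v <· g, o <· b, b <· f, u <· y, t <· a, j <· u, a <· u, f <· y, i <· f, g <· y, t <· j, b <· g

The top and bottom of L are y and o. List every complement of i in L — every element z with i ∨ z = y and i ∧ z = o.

Need z with i ∨ z = y and i ∧ z = o.
Checking each element gives: g, v.

g, v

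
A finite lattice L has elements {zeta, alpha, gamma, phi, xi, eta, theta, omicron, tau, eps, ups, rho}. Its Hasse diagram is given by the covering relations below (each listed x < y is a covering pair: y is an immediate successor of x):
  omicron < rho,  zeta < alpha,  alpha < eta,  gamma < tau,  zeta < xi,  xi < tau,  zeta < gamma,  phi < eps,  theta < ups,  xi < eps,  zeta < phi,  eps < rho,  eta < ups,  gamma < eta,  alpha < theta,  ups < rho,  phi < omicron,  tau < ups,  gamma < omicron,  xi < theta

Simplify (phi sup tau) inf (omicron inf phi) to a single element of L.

phi ∨ tau = rho
omicron ∧ phi = phi
rho ∧ phi = phi

phi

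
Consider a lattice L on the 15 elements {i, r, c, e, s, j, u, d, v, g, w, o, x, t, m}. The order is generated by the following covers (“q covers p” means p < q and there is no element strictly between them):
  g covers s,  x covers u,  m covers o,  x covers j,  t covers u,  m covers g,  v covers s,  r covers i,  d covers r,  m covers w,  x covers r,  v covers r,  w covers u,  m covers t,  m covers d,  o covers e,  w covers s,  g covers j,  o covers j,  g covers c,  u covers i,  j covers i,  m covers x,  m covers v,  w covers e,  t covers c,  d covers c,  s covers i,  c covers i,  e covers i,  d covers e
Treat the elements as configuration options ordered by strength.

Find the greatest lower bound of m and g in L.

Common lower bounds of {m, g}: c, g, i, j, s.
The greatest among these is g.

g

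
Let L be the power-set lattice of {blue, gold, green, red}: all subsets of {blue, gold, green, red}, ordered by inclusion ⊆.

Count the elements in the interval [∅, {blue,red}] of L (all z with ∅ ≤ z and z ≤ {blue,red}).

The interval [∅, {blue,red}] = {{blue,red}, {blue}, {red}, ∅}, which has 4 elements.

4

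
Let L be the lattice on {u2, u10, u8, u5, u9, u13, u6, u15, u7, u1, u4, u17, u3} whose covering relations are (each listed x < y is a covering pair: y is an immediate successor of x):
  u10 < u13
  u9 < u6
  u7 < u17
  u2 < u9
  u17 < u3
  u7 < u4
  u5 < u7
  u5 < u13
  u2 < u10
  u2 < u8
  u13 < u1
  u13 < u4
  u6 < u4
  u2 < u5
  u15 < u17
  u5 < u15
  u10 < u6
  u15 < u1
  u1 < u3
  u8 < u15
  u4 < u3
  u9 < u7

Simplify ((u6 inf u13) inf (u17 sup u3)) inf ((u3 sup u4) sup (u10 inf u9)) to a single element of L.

u10

u6 ∧ u13 = u10
u17 ∨ u3 = u3
u10 ∧ u3 = u10
u3 ∨ u4 = u3
u10 ∧ u9 = u2
u3 ∨ u2 = u3
u10 ∧ u3 = u10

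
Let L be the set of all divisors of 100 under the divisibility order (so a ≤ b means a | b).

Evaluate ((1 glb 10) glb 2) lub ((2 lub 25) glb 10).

10

1 ∧ 10 = 1
1 ∧ 2 = 1
2 ∨ 25 = 50
50 ∧ 10 = 10
1 ∨ 10 = 10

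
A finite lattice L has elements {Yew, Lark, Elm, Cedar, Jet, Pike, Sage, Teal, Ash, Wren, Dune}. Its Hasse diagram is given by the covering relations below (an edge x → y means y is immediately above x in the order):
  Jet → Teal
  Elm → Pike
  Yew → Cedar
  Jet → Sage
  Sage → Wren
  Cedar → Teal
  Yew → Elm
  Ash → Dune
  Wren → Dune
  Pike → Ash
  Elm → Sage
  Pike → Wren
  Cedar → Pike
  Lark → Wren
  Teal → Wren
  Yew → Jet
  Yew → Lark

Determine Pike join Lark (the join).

Common upper bounds of {Pike, Lark}: Dune, Wren.
The least among these is Wren.

Wren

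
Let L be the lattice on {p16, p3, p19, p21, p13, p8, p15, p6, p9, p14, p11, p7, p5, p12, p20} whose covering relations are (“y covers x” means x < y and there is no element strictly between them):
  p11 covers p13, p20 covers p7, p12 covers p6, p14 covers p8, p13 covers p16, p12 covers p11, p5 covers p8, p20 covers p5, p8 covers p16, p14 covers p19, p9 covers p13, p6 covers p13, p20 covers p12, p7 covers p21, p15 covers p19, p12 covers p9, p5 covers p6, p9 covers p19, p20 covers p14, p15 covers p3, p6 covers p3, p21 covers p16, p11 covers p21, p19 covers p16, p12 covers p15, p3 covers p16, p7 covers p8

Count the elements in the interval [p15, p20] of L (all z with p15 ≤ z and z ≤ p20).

3

The interval [p15, p20] = {p12, p15, p20}, which has 3 elements.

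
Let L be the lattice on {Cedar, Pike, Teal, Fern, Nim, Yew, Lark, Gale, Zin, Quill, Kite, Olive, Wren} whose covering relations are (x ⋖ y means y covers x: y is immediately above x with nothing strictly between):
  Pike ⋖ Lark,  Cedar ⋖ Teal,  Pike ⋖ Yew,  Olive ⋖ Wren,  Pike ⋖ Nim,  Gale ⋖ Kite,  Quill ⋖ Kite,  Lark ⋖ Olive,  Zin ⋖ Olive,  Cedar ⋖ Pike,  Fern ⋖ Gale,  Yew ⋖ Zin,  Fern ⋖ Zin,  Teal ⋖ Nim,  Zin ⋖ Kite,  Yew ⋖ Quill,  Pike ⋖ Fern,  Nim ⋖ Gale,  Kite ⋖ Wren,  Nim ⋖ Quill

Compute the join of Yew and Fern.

Common upper bounds of {Yew, Fern}: Kite, Olive, Wren, Zin.
The least among these is Zin.

Zin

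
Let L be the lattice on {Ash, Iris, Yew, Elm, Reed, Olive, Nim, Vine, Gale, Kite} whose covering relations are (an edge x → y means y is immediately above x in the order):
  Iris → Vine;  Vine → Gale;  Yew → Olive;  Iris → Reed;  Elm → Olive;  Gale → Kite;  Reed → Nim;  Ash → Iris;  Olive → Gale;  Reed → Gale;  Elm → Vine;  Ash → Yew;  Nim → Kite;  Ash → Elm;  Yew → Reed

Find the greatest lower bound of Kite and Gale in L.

Gale

Common lower bounds of {Kite, Gale}: Ash, Elm, Gale, Iris, Olive, Reed, Vine, Yew.
The greatest among these is Gale.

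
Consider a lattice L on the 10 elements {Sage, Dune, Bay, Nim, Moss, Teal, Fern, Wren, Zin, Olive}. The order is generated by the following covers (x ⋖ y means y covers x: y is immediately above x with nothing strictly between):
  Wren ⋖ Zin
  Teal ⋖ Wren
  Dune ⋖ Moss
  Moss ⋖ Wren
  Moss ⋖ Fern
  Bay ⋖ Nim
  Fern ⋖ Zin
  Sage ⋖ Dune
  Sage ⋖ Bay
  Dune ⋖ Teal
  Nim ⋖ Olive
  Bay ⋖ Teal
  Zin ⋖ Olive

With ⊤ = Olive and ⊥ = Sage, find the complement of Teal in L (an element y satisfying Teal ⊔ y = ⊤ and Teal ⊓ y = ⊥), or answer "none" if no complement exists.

For every candidate y, either Teal ∨ y ≠ Olive or Teal ∧ y ≠ Sage; no complement exists.

none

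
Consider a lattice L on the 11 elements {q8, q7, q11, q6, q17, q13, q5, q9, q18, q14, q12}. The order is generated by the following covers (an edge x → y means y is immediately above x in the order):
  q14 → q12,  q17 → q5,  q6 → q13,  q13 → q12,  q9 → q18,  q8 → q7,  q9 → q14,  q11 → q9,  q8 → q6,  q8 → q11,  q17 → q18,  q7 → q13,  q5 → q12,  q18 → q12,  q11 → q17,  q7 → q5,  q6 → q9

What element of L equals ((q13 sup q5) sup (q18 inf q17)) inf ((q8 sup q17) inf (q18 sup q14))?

q17

q13 ∨ q5 = q12
q18 ∧ q17 = q17
q12 ∨ q17 = q12
q8 ∨ q17 = q17
q18 ∨ q14 = q12
q17 ∧ q12 = q17
q12 ∧ q17 = q17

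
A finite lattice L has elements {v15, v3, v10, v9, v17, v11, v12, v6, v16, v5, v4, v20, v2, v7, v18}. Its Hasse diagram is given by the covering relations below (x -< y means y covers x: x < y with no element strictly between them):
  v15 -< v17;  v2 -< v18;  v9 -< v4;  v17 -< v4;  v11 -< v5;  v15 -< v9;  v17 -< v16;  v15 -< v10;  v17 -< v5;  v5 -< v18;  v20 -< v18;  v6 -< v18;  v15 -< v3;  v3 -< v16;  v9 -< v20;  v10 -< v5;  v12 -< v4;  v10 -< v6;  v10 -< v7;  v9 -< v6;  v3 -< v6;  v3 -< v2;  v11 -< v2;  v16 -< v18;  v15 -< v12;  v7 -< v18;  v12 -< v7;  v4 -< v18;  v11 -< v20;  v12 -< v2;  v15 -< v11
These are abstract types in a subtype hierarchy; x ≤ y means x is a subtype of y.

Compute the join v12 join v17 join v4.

Common upper bounds of {v12, v17, v4}: v18, v4.
The least among these is v4.

v4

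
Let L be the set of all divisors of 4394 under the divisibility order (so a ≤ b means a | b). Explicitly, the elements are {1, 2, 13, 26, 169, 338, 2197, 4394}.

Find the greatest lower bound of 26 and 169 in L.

13

In the divisibility order, the meet is the greatest common divisor: gcd(26, 169) = 13.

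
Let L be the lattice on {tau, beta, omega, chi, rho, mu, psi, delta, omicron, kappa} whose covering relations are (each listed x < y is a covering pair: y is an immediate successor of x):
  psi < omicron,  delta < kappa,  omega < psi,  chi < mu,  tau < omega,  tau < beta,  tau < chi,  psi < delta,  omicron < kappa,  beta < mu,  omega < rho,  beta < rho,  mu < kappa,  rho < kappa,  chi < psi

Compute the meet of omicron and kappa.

omicron

Common lower bounds of {omicron, kappa}: chi, omega, omicron, psi, tau.
The greatest among these is omicron.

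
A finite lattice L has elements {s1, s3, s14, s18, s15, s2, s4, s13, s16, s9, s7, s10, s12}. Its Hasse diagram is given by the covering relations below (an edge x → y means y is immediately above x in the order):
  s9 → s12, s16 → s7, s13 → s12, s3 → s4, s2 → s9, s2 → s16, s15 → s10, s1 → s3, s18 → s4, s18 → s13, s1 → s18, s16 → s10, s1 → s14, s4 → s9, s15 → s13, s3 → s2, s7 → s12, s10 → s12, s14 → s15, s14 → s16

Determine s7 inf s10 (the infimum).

Common lower bounds of {s7, s10}: s1, s14, s16, s2, s3.
The greatest among these is s16.

s16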